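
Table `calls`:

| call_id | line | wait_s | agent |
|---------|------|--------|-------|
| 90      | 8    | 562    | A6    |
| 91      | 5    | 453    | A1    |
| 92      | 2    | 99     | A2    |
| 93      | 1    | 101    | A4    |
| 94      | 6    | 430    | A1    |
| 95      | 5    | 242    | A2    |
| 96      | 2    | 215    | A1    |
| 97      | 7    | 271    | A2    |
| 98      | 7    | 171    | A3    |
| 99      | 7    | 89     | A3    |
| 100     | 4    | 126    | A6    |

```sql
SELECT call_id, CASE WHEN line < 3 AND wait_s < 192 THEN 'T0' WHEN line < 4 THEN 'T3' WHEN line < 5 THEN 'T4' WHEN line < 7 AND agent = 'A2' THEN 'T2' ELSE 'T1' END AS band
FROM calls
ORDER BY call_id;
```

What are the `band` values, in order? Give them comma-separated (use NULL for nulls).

call_id=90: ELSE → T1
call_id=91: ELSE → T1
call_id=92: line < 3 AND wait_s < 192 → T0
call_id=93: line < 3 AND wait_s < 192 → T0
call_id=94: ELSE → T1
call_id=95: line < 7 AND agent = 'A2' → T2
call_id=96: line < 4 → T3
call_id=97: ELSE → T1
call_id=98: ELSE → T1
call_id=99: ELSE → T1
call_id=100: line < 5 → T4

T1, T1, T0, T0, T1, T2, T3, T1, T1, T1, T4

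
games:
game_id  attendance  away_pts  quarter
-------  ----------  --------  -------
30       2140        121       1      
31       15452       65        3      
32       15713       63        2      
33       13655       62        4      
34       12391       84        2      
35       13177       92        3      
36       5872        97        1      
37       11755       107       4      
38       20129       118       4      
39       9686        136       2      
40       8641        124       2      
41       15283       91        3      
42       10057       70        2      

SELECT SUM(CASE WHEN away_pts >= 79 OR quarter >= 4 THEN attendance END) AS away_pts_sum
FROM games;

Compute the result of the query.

game_id=30: ✓ → 2140
game_id=31: ✗
game_id=32: ✗
game_id=33: ✓ → 13655
game_id=34: ✓ → 12391
game_id=35: ✓ → 13177
game_id=36: ✓ → 5872
game_id=37: ✓ → 11755
game_id=38: ✓ → 20129
game_id=39: ✓ → 9686
game_id=40: ✓ → 8641
game_id=41: ✓ → 15283
game_id=42: ✗
away_pts_sum = 2140 + 13655 + 12391 + 13177 + 5872 + 11755 + 20129 + 9686 + 8641 + 15283 = 112729

112729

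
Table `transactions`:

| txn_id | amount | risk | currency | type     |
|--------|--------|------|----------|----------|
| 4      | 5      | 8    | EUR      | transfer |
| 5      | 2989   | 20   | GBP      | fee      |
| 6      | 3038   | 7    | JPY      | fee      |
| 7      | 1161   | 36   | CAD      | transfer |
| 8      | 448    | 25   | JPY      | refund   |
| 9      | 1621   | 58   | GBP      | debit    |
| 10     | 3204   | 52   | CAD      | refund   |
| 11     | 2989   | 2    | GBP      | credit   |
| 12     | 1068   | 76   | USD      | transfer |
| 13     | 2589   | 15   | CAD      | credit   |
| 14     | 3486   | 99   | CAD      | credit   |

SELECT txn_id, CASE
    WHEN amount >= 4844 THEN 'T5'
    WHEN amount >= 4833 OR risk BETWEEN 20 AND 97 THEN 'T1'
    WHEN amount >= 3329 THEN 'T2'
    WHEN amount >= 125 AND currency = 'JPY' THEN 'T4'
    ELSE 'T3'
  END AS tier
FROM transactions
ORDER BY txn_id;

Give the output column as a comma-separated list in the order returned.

T3, T1, T4, T1, T1, T1, T1, T3, T1, T3, T2

txn_id=4: ELSE → T3
txn_id=5: amount >= 4833 OR risk BETWEEN 20 AND 97 → T1
txn_id=6: amount >= 125 AND currency = 'JPY' → T4
txn_id=7: amount >= 4833 OR risk BETWEEN 20 AND 97 → T1
txn_id=8: amount >= 4833 OR risk BETWEEN 20 AND 97 → T1
txn_id=9: amount >= 4833 OR risk BETWEEN 20 AND 97 → T1
txn_id=10: amount >= 4833 OR risk BETWEEN 20 AND 97 → T1
txn_id=11: ELSE → T3
txn_id=12: amount >= 4833 OR risk BETWEEN 20 AND 97 → T1
txn_id=13: ELSE → T3
txn_id=14: amount >= 3329 → T2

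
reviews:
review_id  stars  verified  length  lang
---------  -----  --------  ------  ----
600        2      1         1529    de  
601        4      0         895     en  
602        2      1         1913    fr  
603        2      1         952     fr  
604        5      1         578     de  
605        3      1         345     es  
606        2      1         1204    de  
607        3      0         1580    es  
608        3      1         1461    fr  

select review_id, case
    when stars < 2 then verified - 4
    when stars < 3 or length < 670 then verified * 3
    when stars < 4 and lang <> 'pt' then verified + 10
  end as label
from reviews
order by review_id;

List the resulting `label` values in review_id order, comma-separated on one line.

review_id=600: stars < 3 or length < 670 → 3
review_id=601: (no match → NULL) → NULL
review_id=602: stars < 3 or length < 670 → 3
review_id=603: stars < 3 or length < 670 → 3
review_id=604: stars < 3 or length < 670 → 3
review_id=605: stars < 3 or length < 670 → 3
review_id=606: stars < 3 or length < 670 → 3
review_id=607: stars < 4 and lang <> 'pt' → 10
review_id=608: stars < 4 and lang <> 'pt' → 11

3, NULL, 3, 3, 3, 3, 3, 10, 11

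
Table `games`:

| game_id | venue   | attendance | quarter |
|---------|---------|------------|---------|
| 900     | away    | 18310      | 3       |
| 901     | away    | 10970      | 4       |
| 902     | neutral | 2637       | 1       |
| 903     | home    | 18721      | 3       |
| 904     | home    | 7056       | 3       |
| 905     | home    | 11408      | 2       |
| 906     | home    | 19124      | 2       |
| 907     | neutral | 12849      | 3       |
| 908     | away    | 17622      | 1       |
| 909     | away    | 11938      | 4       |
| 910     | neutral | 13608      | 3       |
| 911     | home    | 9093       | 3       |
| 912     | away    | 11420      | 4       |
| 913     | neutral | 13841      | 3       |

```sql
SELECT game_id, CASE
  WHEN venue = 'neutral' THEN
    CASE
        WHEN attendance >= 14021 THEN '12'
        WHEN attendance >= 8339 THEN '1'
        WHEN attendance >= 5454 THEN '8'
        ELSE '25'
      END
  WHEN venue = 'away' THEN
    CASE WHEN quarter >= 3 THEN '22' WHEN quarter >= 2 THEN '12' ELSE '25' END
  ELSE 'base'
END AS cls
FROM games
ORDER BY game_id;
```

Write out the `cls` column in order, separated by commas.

game_id=900: venue='away' → inner[quarter >= 3] → 22
game_id=901: venue='away' → inner[quarter >= 3] → 22
game_id=902: venue='neutral' → inner[ELSE] → 25
game_id=903: venue='home' → outer ELSE → base
game_id=904: venue='home' → outer ELSE → base
game_id=905: venue='home' → outer ELSE → base
game_id=906: venue='home' → outer ELSE → base
game_id=907: venue='neutral' → inner[attendance >= 8339] → 1
game_id=908: venue='away' → inner[ELSE] → 25
game_id=909: venue='away' → inner[quarter >= 3] → 22
game_id=910: venue='neutral' → inner[attendance >= 8339] → 1
game_id=911: venue='home' → outer ELSE → base
game_id=912: venue='away' → inner[quarter >= 3] → 22
game_id=913: venue='neutral' → inner[attendance >= 8339] → 1

22, 22, 25, base, base, base, base, 1, 25, 22, 1, base, 22, 1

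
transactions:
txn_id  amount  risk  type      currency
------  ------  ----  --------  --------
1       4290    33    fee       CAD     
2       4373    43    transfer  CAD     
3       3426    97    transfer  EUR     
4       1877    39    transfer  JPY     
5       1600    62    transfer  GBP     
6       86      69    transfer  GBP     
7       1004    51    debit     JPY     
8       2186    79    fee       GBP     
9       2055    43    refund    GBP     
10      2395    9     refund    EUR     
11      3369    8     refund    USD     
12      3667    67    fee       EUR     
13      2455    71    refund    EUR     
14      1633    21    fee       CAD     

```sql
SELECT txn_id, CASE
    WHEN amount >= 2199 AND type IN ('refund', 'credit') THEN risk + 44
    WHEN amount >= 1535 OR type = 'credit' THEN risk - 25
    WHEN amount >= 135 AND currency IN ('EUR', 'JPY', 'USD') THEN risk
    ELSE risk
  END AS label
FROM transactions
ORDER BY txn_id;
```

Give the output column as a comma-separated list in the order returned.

8, 18, 72, 14, 37, 69, 51, 54, 18, 53, 52, 42, 115, -4

txn_id=1: amount >= 1535 OR type = 'credit' → 8
txn_id=2: amount >= 1535 OR type = 'credit' → 18
txn_id=3: amount >= 1535 OR type = 'credit' → 72
txn_id=4: amount >= 1535 OR type = 'credit' → 14
txn_id=5: amount >= 1535 OR type = 'credit' → 37
txn_id=6: ELSE → 69
txn_id=7: amount >= 135 AND currency IN ('EUR', 'JPY', 'USD') → 51
txn_id=8: amount >= 1535 OR type = 'credit' → 54
txn_id=9: amount >= 1535 OR type = 'credit' → 18
txn_id=10: amount >= 2199 AND type IN ('refund', 'credit') → 53
txn_id=11: amount >= 2199 AND type IN ('refund', 'credit') → 52
txn_id=12: amount >= 1535 OR type = 'credit' → 42
txn_id=13: amount >= 2199 AND type IN ('refund', 'credit') → 115
txn_id=14: amount >= 1535 OR type = 'credit' → -4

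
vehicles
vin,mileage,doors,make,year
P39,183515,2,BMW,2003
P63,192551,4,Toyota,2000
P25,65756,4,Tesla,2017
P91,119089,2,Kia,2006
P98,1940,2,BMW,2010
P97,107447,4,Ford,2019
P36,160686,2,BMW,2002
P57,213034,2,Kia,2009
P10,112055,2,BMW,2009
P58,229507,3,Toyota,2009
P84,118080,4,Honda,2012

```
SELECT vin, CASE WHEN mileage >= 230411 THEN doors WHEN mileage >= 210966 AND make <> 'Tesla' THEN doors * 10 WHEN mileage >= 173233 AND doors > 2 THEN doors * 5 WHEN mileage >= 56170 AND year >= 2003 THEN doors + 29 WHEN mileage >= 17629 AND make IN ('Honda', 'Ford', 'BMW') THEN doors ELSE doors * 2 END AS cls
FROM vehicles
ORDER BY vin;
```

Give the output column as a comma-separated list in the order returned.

31, 33, 2, 31, 20, 30, 20, 33, 31, 33, 4

vin=P10: mileage >= 56170 AND year >= 2003 → 31
vin=P25: mileage >= 56170 AND year >= 2003 → 33
vin=P36: mileage >= 17629 AND make IN ('Honda', 'Ford', 'BMW') → 2
vin=P39: mileage >= 56170 AND year >= 2003 → 31
vin=P57: mileage >= 210966 AND make <> 'Tesla' → 20
vin=P58: mileage >= 210966 AND make <> 'Tesla' → 30
vin=P63: mileage >= 173233 AND doors > 2 → 20
vin=P84: mileage >= 56170 AND year >= 2003 → 33
vin=P91: mileage >= 56170 AND year >= 2003 → 31
vin=P97: mileage >= 56170 AND year >= 2003 → 33
vin=P98: ELSE → 4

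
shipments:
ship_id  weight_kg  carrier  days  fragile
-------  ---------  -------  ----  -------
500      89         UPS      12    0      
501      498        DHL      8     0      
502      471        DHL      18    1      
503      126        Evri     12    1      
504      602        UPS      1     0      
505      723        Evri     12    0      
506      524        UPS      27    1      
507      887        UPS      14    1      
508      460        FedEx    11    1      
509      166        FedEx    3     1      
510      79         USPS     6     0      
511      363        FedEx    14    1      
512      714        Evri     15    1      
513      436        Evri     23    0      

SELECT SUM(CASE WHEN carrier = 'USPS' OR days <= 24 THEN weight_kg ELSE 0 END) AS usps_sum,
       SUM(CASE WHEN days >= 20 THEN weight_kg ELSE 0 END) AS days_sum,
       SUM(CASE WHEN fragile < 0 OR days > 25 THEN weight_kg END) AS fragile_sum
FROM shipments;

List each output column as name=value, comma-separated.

usps_sum=5614, days_sum=960, fragile_sum=524

[usps_sum: carrier = 'USPS' OR days <= 24]
ship_id=500: ✓ → 89
ship_id=501: ✓ → 498
ship_id=502: ✓ → 471
ship_id=503: ✓ → 126
ship_id=504: ✓ → 602
ship_id=505: ✓ → 723
ship_id=506: ✗
ship_id=507: ✓ → 887
ship_id=508: ✓ → 460
ship_id=509: ✓ → 166
ship_id=510: ✓ → 79
ship_id=511: ✓ → 363
ship_id=512: ✓ → 714
ship_id=513: ✓ → 436
usps_sum = 89 + 498 + 471 + 126 + 602 + 723 + 887 + 460 + 166 + 79 + 363 + 714 + 436 = 5614
—
[days_sum: days >= 20]
ship_id=500: ✗
ship_id=501: ✗
ship_id=502: ✗
ship_id=503: ✗
ship_id=504: ✗
ship_id=505: ✗
ship_id=506: ✓ → 524
ship_id=507: ✗
ship_id=508: ✗
ship_id=509: ✗
ship_id=510: ✗
ship_id=511: ✗
ship_id=512: ✗
ship_id=513: ✓ → 436
days_sum = 524 + 436 = 960
—
[fragile_sum: fragile < 0 OR days > 25]
ship_id=500: ✗
ship_id=501: ✗
ship_id=502: ✗
ship_id=503: ✗
ship_id=504: ✗
ship_id=505: ✗
ship_id=506: ✓ → 524
ship_id=507: ✗
ship_id=508: ✗
ship_id=509: ✗
ship_id=510: ✗
ship_id=511: ✗
ship_id=512: ✗
ship_id=513: ✗
fragile_sum = 524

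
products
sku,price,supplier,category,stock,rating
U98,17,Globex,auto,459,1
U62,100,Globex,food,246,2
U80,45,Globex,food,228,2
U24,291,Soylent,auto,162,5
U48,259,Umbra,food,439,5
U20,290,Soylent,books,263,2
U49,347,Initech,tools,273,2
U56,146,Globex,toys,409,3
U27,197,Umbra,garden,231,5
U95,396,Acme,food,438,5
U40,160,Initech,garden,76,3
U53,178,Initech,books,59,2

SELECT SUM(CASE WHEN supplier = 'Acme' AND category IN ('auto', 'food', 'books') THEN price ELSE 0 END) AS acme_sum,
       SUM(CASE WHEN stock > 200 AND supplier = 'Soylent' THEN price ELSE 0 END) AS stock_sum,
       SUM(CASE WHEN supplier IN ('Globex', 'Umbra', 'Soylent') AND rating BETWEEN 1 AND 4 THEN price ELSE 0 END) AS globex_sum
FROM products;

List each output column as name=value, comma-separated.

acme_sum=396, stock_sum=290, globex_sum=598

[acme_sum: supplier = 'Acme' AND category IN ('auto', 'food', 'books')]
sku=U98: ✗
sku=U62: ✗
sku=U80: ✗
sku=U24: ✗
sku=U48: ✗
sku=U20: ✗
sku=U49: ✗
sku=U56: ✗
sku=U27: ✗
sku=U95: ✓ → 396
sku=U40: ✗
sku=U53: ✗
acme_sum = 396
—
[stock_sum: stock > 200 AND supplier = 'Soylent']
sku=U98: ✗
sku=U62: ✗
sku=U80: ✗
sku=U24: ✗
sku=U48: ✗
sku=U20: ✓ → 290
sku=U49: ✗
sku=U56: ✗
sku=U27: ✗
sku=U95: ✗
sku=U40: ✗
sku=U53: ✗
stock_sum = 290
—
[globex_sum: supplier IN ('Globex', 'Umbra', 'Soylent') AND rating BETWEEN 1 AND 4]
sku=U98: ✓ → 17
sku=U62: ✓ → 100
sku=U80: ✓ → 45
sku=U24: ✗
sku=U48: ✗
sku=U20: ✓ → 290
sku=U49: ✗
sku=U56: ✓ → 146
sku=U27: ✗
sku=U95: ✗
sku=U40: ✗
sku=U53: ✗
globex_sum = 17 + 100 + 45 + 290 + 146 = 598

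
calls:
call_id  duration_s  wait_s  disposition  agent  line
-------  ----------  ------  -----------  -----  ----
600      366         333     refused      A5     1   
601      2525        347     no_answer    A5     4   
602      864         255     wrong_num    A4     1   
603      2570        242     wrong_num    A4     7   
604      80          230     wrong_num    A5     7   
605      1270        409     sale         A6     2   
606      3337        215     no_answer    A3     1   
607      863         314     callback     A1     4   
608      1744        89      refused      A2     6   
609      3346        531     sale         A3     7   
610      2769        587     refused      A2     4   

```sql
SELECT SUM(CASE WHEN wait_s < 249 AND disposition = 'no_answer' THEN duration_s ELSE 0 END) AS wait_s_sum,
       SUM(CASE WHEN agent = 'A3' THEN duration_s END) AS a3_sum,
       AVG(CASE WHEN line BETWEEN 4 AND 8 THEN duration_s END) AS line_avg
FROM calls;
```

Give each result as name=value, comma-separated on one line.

[wait_s_sum: wait_s < 249 AND disposition = 'no_answer']
call_id=600: ✗
call_id=601: ✗
call_id=602: ✗
call_id=603: ✗
call_id=604: ✗
call_id=605: ✗
call_id=606: ✓ → 3337
call_id=607: ✗
call_id=608: ✗
call_id=609: ✗
call_id=610: ✗
wait_s_sum = 3337
—
[a3_sum: agent = 'A3']
call_id=600: ✗
call_id=601: ✗
call_id=602: ✗
call_id=603: ✗
call_id=604: ✗
call_id=605: ✗
call_id=606: ✓ → 3337
call_id=607: ✗
call_id=608: ✗
call_id=609: ✓ → 3346
call_id=610: ✗
a3_sum = 3337 + 3346 = 6683
—
[line_avg: line BETWEEN 4 AND 8]
call_id=600: ✗
call_id=601: ✓ → 2525
call_id=602: ✗
call_id=603: ✓ → 2570
call_id=604: ✓ → 80
call_id=605: ✗
call_id=606: ✗
call_id=607: ✓ → 863
call_id=608: ✓ → 1744
call_id=609: ✓ → 3346
call_id=610: ✓ → 2769
line_avg = (2525 + 2570 + 80 + 863 + 1744 + 3346 + 2769) / 7 = 1985.2857142857

wait_s_sum=3337, a3_sum=6683, line_avg=1985.2857142857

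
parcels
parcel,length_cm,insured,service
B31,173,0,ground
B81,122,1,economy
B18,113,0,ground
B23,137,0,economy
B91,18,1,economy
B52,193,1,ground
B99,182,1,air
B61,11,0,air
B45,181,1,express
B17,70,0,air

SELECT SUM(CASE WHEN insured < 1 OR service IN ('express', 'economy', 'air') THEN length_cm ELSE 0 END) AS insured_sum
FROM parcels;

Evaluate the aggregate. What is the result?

parcel=B31: ✓ → 173
parcel=B81: ✓ → 122
parcel=B18: ✓ → 113
parcel=B23: ✓ → 137
parcel=B91: ✓ → 18
parcel=B52: ✗
parcel=B99: ✓ → 182
parcel=B61: ✓ → 11
parcel=B45: ✓ → 181
parcel=B17: ✓ → 70
insured_sum = 173 + 122 + 113 + 137 + 18 + 182 + 11 + 181 + 70 = 1007

1007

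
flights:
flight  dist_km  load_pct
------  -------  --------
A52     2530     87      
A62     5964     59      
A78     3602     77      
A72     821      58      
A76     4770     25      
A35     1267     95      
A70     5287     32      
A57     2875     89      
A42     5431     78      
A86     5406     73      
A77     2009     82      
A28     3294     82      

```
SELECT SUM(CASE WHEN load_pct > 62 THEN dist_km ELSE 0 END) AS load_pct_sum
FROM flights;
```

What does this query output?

26414

flight=A52: ✓ → 2530
flight=A62: ✗
flight=A78: ✓ → 3602
flight=A72: ✗
flight=A76: ✗
flight=A35: ✓ → 1267
flight=A70: ✗
flight=A57: ✓ → 2875
flight=A42: ✓ → 5431
flight=A86: ✓ → 5406
flight=A77: ✓ → 2009
flight=A28: ✓ → 3294
load_pct_sum = 2530 + 3602 + 1267 + 2875 + 5431 + 5406 + 2009 + 3294 = 26414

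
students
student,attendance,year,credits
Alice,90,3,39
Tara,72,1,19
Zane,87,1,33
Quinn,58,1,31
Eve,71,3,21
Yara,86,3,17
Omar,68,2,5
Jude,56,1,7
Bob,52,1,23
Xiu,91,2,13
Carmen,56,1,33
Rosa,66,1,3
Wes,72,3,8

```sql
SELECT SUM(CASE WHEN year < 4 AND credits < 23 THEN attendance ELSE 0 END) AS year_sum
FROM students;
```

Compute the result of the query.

student=Alice: ✗
student=Tara: ✓ → 72
student=Zane: ✗
student=Quinn: ✗
student=Eve: ✓ → 71
student=Yara: ✓ → 86
student=Omar: ✓ → 68
student=Jude: ✓ → 56
student=Bob: ✗
student=Xiu: ✓ → 91
student=Carmen: ✗
student=Rosa: ✓ → 66
student=Wes: ✓ → 72
year_sum = 72 + 71 + 86 + 68 + 56 + 91 + 66 + 72 = 582

582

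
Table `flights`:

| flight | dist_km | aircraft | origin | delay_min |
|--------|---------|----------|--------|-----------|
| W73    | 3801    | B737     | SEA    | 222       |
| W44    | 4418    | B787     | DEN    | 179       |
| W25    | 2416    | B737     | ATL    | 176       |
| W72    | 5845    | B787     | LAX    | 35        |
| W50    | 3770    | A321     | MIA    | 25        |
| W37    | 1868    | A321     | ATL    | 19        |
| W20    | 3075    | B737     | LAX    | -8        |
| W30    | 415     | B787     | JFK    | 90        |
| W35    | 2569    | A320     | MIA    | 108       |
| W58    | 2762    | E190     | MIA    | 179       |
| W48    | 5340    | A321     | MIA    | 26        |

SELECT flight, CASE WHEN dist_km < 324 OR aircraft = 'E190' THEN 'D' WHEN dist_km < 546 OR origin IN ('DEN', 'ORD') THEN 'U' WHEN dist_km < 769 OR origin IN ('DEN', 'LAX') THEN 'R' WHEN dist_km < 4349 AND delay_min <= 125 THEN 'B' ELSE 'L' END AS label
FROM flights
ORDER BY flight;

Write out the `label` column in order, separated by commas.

flight=W20: dist_km < 769 OR origin IN ('DEN', 'LAX') → R
flight=W25: ELSE → L
flight=W30: dist_km < 546 OR origin IN ('DEN', 'ORD') → U
flight=W35: dist_km < 4349 AND delay_min <= 125 → B
flight=W37: dist_km < 4349 AND delay_min <= 125 → B
flight=W44: dist_km < 546 OR origin IN ('DEN', 'ORD') → U
flight=W48: ELSE → L
flight=W50: dist_km < 4349 AND delay_min <= 125 → B
flight=W58: dist_km < 324 OR aircraft = 'E190' → D
flight=W72: dist_km < 769 OR origin IN ('DEN', 'LAX') → R
flight=W73: ELSE → L

R, L, U, B, B, U, L, B, D, R, L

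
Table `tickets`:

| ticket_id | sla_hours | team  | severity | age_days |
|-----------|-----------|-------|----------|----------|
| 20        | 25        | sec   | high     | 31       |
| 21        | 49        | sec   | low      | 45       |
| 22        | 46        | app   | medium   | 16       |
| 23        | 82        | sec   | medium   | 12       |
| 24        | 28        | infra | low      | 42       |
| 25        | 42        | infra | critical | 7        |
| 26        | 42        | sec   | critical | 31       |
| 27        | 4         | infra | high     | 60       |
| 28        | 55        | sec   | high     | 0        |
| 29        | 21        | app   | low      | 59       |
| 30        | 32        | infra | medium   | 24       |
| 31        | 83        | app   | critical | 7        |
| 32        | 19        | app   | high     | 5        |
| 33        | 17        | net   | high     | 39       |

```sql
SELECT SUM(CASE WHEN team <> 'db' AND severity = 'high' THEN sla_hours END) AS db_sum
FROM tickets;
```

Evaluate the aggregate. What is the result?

ticket_id=20: ✓ → 25
ticket_id=21: ✗
ticket_id=22: ✗
ticket_id=23: ✗
ticket_id=24: ✗
ticket_id=25: ✗
ticket_id=26: ✗
ticket_id=27: ✓ → 4
ticket_id=28: ✓ → 55
ticket_id=29: ✗
ticket_id=30: ✗
ticket_id=31: ✗
ticket_id=32: ✓ → 19
ticket_id=33: ✓ → 17
db_sum = 25 + 4 + 55 + 19 + 17 = 120

120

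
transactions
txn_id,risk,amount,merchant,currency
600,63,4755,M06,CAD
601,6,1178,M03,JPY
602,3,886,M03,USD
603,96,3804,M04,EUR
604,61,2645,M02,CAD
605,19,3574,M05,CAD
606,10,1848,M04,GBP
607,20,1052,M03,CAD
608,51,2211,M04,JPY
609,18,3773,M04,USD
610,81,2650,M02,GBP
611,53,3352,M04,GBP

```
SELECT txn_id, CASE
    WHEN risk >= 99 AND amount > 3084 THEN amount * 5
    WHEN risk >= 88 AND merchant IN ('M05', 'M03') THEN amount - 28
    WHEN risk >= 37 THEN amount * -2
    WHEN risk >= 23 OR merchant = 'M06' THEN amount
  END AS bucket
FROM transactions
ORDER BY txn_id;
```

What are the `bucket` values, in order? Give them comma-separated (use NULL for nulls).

-9510, NULL, NULL, -7608, -5290, NULL, NULL, NULL, -4422, NULL, -5300, -6704

txn_id=600: risk >= 37 → -9510
txn_id=601: (no match → NULL) → NULL
txn_id=602: (no match → NULL) → NULL
txn_id=603: risk >= 37 → -7608
txn_id=604: risk >= 37 → -5290
txn_id=605: (no match → NULL) → NULL
txn_id=606: (no match → NULL) → NULL
txn_id=607: (no match → NULL) → NULL
txn_id=608: risk >= 37 → -4422
txn_id=609: (no match → NULL) → NULL
txn_id=610: risk >= 37 → -5300
txn_id=611: risk >= 37 → -6704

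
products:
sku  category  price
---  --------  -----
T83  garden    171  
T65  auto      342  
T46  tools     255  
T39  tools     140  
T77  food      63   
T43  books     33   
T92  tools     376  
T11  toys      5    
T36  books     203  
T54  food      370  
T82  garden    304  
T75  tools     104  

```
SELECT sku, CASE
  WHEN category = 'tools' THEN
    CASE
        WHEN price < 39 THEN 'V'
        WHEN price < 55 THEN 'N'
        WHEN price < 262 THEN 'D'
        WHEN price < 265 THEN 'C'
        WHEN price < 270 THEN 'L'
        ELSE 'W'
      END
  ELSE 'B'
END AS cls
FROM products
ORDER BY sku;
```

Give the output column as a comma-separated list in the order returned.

B, B, D, B, D, B, B, D, B, B, B, W

sku=T11: category='toys' → outer ELSE → B
sku=T36: category='books' → outer ELSE → B
sku=T39: category='tools' → inner[price < 262] → D
sku=T43: category='books' → outer ELSE → B
sku=T46: category='tools' → inner[price < 262] → D
sku=T54: category='food' → outer ELSE → B
sku=T65: category='auto' → outer ELSE → B
sku=T75: category='tools' → inner[price < 262] → D
sku=T77: category='food' → outer ELSE → B
sku=T82: category='garden' → outer ELSE → B
sku=T83: category='garden' → outer ELSE → B
sku=T92: category='tools' → inner[ELSE] → W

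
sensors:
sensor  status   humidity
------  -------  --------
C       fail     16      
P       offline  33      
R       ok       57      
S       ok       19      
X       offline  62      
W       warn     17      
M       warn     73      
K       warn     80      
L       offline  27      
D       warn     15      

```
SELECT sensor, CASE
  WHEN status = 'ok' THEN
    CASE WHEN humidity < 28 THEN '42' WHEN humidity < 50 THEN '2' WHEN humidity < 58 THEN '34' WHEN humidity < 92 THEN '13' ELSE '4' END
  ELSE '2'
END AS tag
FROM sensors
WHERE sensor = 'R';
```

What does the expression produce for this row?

sensor = R: status=ok, humidity=57.
status='ok' → inner[humidity < 58] → 34

34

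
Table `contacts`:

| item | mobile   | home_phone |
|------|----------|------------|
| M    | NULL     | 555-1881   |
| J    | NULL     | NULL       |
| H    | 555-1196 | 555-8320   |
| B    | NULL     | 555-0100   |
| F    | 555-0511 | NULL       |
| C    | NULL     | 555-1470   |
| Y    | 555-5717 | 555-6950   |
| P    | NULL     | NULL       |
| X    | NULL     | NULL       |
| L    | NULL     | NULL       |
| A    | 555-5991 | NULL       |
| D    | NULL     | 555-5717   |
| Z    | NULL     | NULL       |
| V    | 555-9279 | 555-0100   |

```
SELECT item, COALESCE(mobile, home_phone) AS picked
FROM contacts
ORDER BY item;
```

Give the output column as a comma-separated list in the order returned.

555-5991, 555-0100, 555-1470, 555-5717, 555-0511, 555-1196, NULL, NULL, 555-1881, NULL, 555-9279, NULL, 555-5717, NULL

item=A: mobile=555-5991 → 555-5991
item=B: mobile=NULL, home_phone=555-0100 → 555-0100
item=C: mobile=NULL, home_phone=555-1470 → 555-1470
item=D: mobile=NULL, home_phone=555-5717 → 555-5717
item=F: mobile=555-0511 → 555-0511
item=H: mobile=555-1196 → 555-1196
item=J: mobile=NULL, home_phone=NULL (all NULL) → NULL
item=L: mobile=NULL, home_phone=NULL (all NULL) → NULL
item=M: mobile=NULL, home_phone=555-1881 → 555-1881
item=P: mobile=NULL, home_phone=NULL (all NULL) → NULL
item=V: mobile=555-9279 → 555-9279
item=X: mobile=NULL, home_phone=NULL (all NULL) → NULL
item=Y: mobile=555-5717 → 555-5717
item=Z: mobile=NULL, home_phone=NULL (all NULL) → NULL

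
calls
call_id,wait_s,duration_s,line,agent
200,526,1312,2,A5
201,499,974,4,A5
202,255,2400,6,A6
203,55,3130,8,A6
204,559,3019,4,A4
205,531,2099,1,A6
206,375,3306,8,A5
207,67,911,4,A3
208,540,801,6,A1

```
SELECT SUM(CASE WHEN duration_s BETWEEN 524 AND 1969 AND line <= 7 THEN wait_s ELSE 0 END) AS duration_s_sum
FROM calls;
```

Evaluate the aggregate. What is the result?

1632

call_id=200: ✓ → 526
call_id=201: ✓ → 499
call_id=202: ✗
call_id=203: ✗
call_id=204: ✗
call_id=205: ✗
call_id=206: ✗
call_id=207: ✓ → 67
call_id=208: ✓ → 540
duration_s_sum = 526 + 499 + 67 + 540 = 1632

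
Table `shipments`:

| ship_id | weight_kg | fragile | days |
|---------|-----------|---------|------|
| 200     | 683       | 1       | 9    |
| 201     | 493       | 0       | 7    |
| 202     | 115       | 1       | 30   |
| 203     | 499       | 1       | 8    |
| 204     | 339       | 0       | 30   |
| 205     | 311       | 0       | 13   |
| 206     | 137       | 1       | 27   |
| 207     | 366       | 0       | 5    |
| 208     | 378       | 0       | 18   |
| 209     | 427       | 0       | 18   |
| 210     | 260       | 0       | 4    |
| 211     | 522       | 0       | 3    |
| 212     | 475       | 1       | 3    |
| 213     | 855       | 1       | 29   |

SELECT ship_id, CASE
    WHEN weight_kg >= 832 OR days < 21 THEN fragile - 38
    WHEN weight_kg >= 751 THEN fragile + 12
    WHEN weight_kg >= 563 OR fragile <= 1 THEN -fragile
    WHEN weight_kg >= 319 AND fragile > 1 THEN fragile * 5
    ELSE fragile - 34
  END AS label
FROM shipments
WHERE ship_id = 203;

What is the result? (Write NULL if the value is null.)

ship_id = 203: weight_kg=499, fragile=1, days=8.
weight_kg >= 832 OR days < 21 → true → -37

-37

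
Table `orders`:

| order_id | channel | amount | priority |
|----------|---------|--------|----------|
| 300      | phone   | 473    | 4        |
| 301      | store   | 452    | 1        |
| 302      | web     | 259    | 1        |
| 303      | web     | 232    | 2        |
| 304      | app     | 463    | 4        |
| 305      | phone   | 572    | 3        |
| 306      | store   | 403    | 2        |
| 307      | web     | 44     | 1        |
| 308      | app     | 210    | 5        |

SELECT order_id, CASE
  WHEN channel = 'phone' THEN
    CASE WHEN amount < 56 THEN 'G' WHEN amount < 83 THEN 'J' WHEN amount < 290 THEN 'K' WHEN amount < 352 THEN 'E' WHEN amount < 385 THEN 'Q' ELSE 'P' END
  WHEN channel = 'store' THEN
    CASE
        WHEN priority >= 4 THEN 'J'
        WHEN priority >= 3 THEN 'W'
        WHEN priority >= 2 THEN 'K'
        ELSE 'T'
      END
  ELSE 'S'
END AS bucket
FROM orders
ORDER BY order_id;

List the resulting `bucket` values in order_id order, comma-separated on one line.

order_id=300: channel='phone' → inner[ELSE] → P
order_id=301: channel='store' → inner[ELSE] → T
order_id=302: channel='web' → outer ELSE → S
order_id=303: channel='web' → outer ELSE → S
order_id=304: channel='app' → outer ELSE → S
order_id=305: channel='phone' → inner[ELSE] → P
order_id=306: channel='store' → inner[priority >= 2] → K
order_id=307: channel='web' → outer ELSE → S
order_id=308: channel='app' → outer ELSE → S

P, T, S, S, S, P, K, S, S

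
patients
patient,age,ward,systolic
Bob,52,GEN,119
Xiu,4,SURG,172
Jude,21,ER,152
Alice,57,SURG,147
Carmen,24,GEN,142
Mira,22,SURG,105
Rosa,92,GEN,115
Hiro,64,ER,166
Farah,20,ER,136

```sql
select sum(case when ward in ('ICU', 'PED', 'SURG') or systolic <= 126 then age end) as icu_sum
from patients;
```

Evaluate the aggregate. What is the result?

patient=Bob: ✓ → 52
patient=Xiu: ✓ → 4
patient=Jude: ✗
patient=Alice: ✓ → 57
patient=Carmen: ✗
patient=Mira: ✓ → 22
patient=Rosa: ✓ → 92
patient=Hiro: ✗
patient=Farah: ✗
icu_sum = 52 + 4 + 57 + 22 + 92 = 227

227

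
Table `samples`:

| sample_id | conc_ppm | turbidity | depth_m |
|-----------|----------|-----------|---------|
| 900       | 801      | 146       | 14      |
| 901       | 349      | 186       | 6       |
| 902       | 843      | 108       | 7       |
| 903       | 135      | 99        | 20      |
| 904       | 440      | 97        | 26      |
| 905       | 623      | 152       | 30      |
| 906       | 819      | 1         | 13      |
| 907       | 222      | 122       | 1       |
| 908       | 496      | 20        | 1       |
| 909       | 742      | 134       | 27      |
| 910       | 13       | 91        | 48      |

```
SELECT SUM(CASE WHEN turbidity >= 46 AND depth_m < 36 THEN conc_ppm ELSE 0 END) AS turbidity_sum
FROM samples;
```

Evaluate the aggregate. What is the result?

4155

sample_id=900: ✓ → 801
sample_id=901: ✓ → 349
sample_id=902: ✓ → 843
sample_id=903: ✓ → 135
sample_id=904: ✓ → 440
sample_id=905: ✓ → 623
sample_id=906: ✗
sample_id=907: ✓ → 222
sample_id=908: ✗
sample_id=909: ✓ → 742
sample_id=910: ✗
turbidity_sum = 801 + 349 + 843 + 135 + 440 + 623 + 222 + 742 = 4155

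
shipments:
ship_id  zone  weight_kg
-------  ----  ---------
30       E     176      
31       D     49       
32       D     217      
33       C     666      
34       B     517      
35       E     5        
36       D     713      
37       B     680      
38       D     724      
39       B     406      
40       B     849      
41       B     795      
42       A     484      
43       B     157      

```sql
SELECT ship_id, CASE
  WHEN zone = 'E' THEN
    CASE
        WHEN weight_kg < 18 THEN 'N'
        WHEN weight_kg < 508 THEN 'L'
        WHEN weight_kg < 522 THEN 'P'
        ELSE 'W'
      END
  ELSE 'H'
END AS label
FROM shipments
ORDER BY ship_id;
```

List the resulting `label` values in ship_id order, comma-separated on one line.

L, H, H, H, H, N, H, H, H, H, H, H, H, H

ship_id=30: zone='E' → inner[weight_kg < 508] → L
ship_id=31: zone='D' → outer ELSE → H
ship_id=32: zone='D' → outer ELSE → H
ship_id=33: zone='C' → outer ELSE → H
ship_id=34: zone='B' → outer ELSE → H
ship_id=35: zone='E' → inner[weight_kg < 18] → N
ship_id=36: zone='D' → outer ELSE → H
ship_id=37: zone='B' → outer ELSE → H
ship_id=38: zone='D' → outer ELSE → H
ship_id=39: zone='B' → outer ELSE → H
ship_id=40: zone='B' → outer ELSE → H
ship_id=41: zone='B' → outer ELSE → H
ship_id=42: zone='A' → outer ELSE → H
ship_id=43: zone='B' → outer ELSE → H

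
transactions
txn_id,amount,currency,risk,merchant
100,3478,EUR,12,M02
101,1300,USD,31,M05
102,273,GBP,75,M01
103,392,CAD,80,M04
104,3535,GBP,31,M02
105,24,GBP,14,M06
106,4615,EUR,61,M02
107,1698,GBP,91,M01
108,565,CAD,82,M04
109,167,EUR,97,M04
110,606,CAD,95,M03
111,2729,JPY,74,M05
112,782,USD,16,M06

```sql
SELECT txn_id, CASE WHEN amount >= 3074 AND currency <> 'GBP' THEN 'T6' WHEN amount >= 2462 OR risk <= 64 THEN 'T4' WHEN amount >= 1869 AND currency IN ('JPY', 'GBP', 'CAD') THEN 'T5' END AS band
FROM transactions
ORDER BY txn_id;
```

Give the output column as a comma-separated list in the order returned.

txn_id=100: amount >= 3074 AND currency <> 'GBP' → T6
txn_id=101: amount >= 2462 OR risk <= 64 → T4
txn_id=102: (no match → NULL) → NULL
txn_id=103: (no match → NULL) → NULL
txn_id=104: amount >= 2462 OR risk <= 64 → T4
txn_id=105: amount >= 2462 OR risk <= 64 → T4
txn_id=106: amount >= 3074 AND currency <> 'GBP' → T6
txn_id=107: (no match → NULL) → NULL
txn_id=108: (no match → NULL) → NULL
txn_id=109: (no match → NULL) → NULL
txn_id=110: (no match → NULL) → NULL
txn_id=111: amount >= 2462 OR risk <= 64 → T4
txn_id=112: amount >= 2462 OR risk <= 64 → T4

T6, T4, NULL, NULL, T4, T4, T6, NULL, NULL, NULL, NULL, T4, T4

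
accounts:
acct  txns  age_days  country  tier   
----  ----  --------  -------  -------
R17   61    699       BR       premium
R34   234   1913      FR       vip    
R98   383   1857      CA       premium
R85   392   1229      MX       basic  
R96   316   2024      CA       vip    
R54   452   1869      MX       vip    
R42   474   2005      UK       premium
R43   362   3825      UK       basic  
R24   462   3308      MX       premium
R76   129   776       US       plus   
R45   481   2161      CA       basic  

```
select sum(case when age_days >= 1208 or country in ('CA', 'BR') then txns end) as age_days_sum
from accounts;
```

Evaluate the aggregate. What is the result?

acct=R17: ✓ → 61
acct=R34: ✓ → 234
acct=R98: ✓ → 383
acct=R85: ✓ → 392
acct=R96: ✓ → 316
acct=R54: ✓ → 452
acct=R42: ✓ → 474
acct=R43: ✓ → 362
acct=R24: ✓ → 462
acct=R76: ✗
acct=R45: ✓ → 481
age_days_sum = 61 + 234 + 383 + 392 + 316 + 452 + 474 + 362 + 462 + 481 = 3617

3617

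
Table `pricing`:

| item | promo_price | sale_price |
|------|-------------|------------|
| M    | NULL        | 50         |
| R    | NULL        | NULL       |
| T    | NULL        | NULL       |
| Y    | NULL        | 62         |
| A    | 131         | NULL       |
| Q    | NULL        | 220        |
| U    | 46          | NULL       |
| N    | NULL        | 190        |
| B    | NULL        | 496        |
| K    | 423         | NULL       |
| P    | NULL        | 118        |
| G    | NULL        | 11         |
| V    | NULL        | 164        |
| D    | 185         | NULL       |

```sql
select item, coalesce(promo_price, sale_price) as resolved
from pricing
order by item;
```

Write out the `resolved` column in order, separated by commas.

131, 496, 185, 11, 423, 50, 190, 118, 220, NULL, NULL, 46, 164, 62

item=A: promo_price=131 → 131
item=B: promo_price=NULL, sale_price=496 → 496
item=D: promo_price=185 → 185
item=G: promo_price=NULL, sale_price=11 → 11
item=K: promo_price=423 → 423
item=M: promo_price=NULL, sale_price=50 → 50
item=N: promo_price=NULL, sale_price=190 → 190
item=P: promo_price=NULL, sale_price=118 → 118
item=Q: promo_price=NULL, sale_price=220 → 220
item=R: promo_price=NULL, sale_price=NULL (all NULL) → NULL
item=T: promo_price=NULL, sale_price=NULL (all NULL) → NULL
item=U: promo_price=46 → 46
item=V: promo_price=NULL, sale_price=164 → 164
item=Y: promo_price=NULL, sale_price=62 → 62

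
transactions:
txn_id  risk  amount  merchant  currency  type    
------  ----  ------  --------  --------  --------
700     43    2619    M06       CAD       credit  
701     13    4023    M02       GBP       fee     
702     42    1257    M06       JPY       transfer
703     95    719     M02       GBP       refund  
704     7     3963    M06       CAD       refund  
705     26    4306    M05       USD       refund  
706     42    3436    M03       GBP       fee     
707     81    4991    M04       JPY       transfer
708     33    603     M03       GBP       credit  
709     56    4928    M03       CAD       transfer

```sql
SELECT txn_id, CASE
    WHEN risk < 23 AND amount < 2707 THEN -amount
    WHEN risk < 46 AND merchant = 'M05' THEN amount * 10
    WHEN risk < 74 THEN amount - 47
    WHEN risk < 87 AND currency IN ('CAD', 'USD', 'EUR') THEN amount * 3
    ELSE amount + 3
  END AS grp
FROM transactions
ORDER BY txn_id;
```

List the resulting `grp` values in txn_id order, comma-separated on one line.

2572, 3976, 1210, 722, 3916, 43060, 3389, 4994, 556, 4881

txn_id=700: risk < 74 → 2572
txn_id=701: risk < 74 → 3976
txn_id=702: risk < 74 → 1210
txn_id=703: ELSE → 722
txn_id=704: risk < 74 → 3916
txn_id=705: risk < 46 AND merchant = 'M05' → 43060
txn_id=706: risk < 74 → 3389
txn_id=707: ELSE → 4994
txn_id=708: risk < 74 → 556
txn_id=709: risk < 74 → 4881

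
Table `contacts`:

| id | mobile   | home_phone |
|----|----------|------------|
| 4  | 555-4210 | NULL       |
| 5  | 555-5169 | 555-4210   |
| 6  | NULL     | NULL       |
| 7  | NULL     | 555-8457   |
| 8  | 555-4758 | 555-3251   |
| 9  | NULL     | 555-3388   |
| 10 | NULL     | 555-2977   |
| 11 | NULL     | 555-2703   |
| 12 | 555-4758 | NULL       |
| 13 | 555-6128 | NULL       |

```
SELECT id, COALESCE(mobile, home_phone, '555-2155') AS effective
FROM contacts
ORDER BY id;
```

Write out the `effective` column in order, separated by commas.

555-4210, 555-5169, 555-2155, 555-8457, 555-4758, 555-3388, 555-2977, 555-2703, 555-4758, 555-6128

id=4: mobile=555-4210 → 555-4210
id=5: mobile=555-5169 → 555-5169
id=6: mobile=NULL, home_phone=NULL, → literal 555-2155 → 555-2155
id=7: mobile=NULL, home_phone=555-8457 → 555-8457
id=8: mobile=555-4758 → 555-4758
id=9: mobile=NULL, home_phone=555-3388 → 555-3388
id=10: mobile=NULL, home_phone=555-2977 → 555-2977
id=11: mobile=NULL, home_phone=555-2703 → 555-2703
id=12: mobile=555-4758 → 555-4758
id=13: mobile=555-6128 → 555-6128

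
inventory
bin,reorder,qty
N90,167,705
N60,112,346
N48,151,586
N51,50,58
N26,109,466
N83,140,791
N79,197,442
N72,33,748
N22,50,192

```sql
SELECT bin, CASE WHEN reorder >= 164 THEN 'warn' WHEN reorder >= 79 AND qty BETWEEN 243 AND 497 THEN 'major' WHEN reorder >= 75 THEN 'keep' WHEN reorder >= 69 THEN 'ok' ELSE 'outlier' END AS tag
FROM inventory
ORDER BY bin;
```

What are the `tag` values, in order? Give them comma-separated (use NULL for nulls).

bin=N22: ELSE → outlier
bin=N26: reorder >= 79 AND qty BETWEEN 243 AND 497 → major
bin=N48: reorder >= 75 → keep
bin=N51: ELSE → outlier
bin=N60: reorder >= 79 AND qty BETWEEN 243 AND 497 → major
bin=N72: ELSE → outlier
bin=N79: reorder >= 164 → warn
bin=N83: reorder >= 75 → keep
bin=N90: reorder >= 164 → warn

outlier, major, keep, outlier, major, outlier, warn, keep, warn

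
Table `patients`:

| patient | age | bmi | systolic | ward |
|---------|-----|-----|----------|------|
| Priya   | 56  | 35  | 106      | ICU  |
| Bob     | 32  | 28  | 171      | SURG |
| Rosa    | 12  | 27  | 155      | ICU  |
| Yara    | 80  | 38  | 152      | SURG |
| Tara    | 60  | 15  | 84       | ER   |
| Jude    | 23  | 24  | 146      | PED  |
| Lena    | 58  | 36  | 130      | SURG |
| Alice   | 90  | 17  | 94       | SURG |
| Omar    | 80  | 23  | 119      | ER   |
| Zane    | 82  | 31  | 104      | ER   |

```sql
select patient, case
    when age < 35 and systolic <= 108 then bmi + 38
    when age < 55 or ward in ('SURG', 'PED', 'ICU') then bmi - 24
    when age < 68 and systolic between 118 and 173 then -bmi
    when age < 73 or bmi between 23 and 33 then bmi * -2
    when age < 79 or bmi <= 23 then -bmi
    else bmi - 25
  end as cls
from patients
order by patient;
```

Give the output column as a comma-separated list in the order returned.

patient=Alice: age < 55 or ward in ('SURG', 'PED', 'ICU') → -7
patient=Bob: age < 55 or ward in ('SURG', 'PED', 'ICU') → 4
patient=Jude: age < 55 or ward in ('SURG', 'PED', 'ICU') → 0
patient=Lena: age < 55 or ward in ('SURG', 'PED', 'ICU') → 12
patient=Omar: age < 73 or bmi between 23 and 33 → -46
patient=Priya: age < 55 or ward in ('SURG', 'PED', 'ICU') → 11
patient=Rosa: age < 55 or ward in ('SURG', 'PED', 'ICU') → 3
patient=Tara: age < 73 or bmi between 23 and 33 → -30
patient=Yara: age < 55 or ward in ('SURG', 'PED', 'ICU') → 14
patient=Zane: age < 73 or bmi between 23 and 33 → -62

-7, 4, 0, 12, -46, 11, 3, -30, 14, -62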